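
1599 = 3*533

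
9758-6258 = 3500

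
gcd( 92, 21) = 1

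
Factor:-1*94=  - 94 = - 2^1*47^1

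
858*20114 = 17257812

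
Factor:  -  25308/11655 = -76/35 = -2^2*5^(  -  1) * 7^( - 1) * 19^1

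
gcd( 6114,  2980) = 2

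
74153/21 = 74153/21 = 3531.10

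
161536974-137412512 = 24124462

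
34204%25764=8440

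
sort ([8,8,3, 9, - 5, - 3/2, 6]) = [ - 5, - 3/2, 3, 6,8 , 8,9]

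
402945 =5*80589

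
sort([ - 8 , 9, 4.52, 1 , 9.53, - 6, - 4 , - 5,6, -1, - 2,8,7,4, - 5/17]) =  [ - 8,  -  6,-5 , - 4 ,-2,- 1, - 5/17,1, 4,4.52,6,7,8 , 9, 9.53 ]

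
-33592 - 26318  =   - 59910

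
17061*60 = 1023660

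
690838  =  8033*86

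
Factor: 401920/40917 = 2^9*3^ ( - 1)*5^1*23^( - 1)*  157^1*593^ ( - 1)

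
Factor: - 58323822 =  - 2^1* 3^1*757^1*12841^1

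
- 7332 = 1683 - 9015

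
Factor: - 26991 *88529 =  - 3^2*7^1*2999^1*12647^1=- 2389486239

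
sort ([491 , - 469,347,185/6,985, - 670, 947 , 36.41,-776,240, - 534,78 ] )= [ - 776,  -  670,-534,-469,185/6  ,  36.41,78 , 240, 347,491,947,985 ] 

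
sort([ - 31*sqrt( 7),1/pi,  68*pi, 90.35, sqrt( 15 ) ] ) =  [-31 * sqrt(7),1/pi,sqrt( 15 ),90.35,68*pi ] 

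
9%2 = 1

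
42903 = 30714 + 12189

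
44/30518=22/15259 = 0.00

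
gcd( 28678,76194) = 2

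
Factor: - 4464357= -3^1*1488119^1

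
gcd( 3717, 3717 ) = 3717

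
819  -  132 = 687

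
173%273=173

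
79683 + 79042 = 158725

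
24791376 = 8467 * 2928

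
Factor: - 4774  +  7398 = 2624 = 2^6*41^1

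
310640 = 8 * 38830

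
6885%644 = 445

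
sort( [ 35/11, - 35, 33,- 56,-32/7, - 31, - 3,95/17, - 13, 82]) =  [ - 56, - 35, - 31,- 13 ,  -  32/7 , - 3,  35/11,95/17,33, 82 ]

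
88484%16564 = 5664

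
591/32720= 591/32720 = 0.02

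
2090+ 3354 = 5444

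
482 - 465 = 17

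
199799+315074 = 514873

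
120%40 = 0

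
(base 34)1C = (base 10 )46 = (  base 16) 2e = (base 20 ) 26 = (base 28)1I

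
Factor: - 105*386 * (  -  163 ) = 2^1*3^1*5^1*7^1*163^1*193^1 = 6606390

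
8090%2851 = 2388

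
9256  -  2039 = 7217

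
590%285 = 20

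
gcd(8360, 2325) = 5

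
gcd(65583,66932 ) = 1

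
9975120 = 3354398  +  6620722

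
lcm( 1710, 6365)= 114570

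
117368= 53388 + 63980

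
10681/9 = 10681/9= 1186.78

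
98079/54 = 1816 + 5/18 = 1816.28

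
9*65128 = 586152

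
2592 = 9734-7142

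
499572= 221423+278149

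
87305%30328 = 26649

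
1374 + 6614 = 7988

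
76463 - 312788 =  - 236325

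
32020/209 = 32020/209 = 153.21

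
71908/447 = 71908/447=160.87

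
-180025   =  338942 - 518967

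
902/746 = 1 +78/373 =1.21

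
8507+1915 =10422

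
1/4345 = 1/4345 = 0.00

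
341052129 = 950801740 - 609749611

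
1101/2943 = 367/981 =0.37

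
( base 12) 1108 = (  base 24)368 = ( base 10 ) 1880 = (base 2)11101011000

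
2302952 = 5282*436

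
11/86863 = 11/86863= 0.00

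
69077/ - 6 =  -69077/6  =  - 11512.83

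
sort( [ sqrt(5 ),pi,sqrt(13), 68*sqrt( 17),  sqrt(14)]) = [sqrt(5),  pi, sqrt(13),  sqrt( 14 ), 68*sqrt( 17) ] 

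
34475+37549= 72024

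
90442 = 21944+68498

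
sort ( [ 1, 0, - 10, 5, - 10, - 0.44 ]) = [ - 10 , - 10, - 0.44, 0,  1, 5] 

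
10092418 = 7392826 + 2699592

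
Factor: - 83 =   -  83^1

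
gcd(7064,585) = 1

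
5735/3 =5735/3  =  1911.67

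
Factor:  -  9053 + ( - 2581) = -11634=-2^1*3^1  *7^1*277^1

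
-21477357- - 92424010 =70946653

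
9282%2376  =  2154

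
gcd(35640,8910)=8910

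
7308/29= 252 = 252.00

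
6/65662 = 3/32831 = 0.00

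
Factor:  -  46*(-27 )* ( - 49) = -60858 = - 2^1*3^3 * 7^2*23^1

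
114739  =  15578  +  99161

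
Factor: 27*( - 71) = -3^3*71^1 = - 1917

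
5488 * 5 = 27440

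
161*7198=1158878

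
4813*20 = 96260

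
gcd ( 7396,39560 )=172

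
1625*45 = 73125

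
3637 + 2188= 5825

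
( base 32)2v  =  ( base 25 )3K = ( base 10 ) 95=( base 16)5F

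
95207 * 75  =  7140525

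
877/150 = 877/150=5.85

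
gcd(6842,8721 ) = 1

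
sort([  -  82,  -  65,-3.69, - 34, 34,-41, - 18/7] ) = [ - 82, - 65, - 41, - 34, - 3.69,-18/7,34]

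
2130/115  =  426/23  =  18.52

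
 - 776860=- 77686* 10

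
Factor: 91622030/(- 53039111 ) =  - 2^1*5^1*9162203^1* 53039111^(-1 )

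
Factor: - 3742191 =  - 3^2*415799^1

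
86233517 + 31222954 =117456471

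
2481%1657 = 824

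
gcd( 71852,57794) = 1562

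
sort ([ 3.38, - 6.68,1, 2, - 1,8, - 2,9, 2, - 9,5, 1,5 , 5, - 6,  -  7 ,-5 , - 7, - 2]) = [-9, - 7, - 7,  -  6.68,-6, - 5,-2, - 2,-1, 1, 1,2, 2, 3.38,5,5,5 , 8,9] 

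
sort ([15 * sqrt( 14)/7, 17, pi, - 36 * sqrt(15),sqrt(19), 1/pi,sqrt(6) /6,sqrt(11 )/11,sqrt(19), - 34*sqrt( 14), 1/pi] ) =[ - 36*sqrt(15 ), - 34*sqrt( 14) , sqrt ( 11)/11, 1/pi,  1/pi,sqrt(6) /6, pi, sqrt(19 ),sqrt( 19 ),15*sqrt ( 14) /7, 17]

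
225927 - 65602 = 160325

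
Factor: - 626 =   -  2^1* 313^1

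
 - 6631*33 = -218823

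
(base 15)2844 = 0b10000110100110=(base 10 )8614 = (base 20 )11AE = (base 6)103514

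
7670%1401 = 665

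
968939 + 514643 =1483582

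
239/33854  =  239/33854= 0.01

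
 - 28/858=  - 14/429 = - 0.03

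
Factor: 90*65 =5850 = 2^1*3^2*5^2*13^1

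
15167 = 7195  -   - 7972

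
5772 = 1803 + 3969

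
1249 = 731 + 518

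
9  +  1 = 10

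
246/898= 123/449 = 0.27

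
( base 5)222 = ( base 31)20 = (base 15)42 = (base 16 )3E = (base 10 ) 62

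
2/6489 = 2/6489 = 0.00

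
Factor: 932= 2^2*233^1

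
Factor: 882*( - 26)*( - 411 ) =2^2*3^3 * 7^2*13^1*137^1 = 9425052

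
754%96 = 82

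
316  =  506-190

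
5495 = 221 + 5274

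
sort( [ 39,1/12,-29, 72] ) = [ - 29 , 1/12, 39, 72 ]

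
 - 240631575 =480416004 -721047579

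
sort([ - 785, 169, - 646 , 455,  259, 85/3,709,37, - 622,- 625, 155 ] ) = [ - 785,-646, - 625, - 622,85/3,37,155,169,259,455, 709]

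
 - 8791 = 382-9173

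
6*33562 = 201372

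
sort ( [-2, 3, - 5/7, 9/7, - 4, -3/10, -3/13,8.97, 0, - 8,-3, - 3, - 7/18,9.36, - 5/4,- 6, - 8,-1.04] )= [ - 8, - 8, - 6, -4, - 3,-3, - 2,  -  5/4, - 1.04,  -  5/7,-7/18, - 3/10, - 3/13,0,9/7,3,8.97,9.36 ] 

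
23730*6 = 142380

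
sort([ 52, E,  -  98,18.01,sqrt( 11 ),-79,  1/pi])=[ - 98 , - 79,1/pi,E,sqrt(11 ),18.01,52]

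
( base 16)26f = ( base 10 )623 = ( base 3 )212002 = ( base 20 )1B3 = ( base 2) 1001101111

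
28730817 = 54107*531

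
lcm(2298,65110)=195330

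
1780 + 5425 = 7205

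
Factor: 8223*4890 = 40210470 = 2^1* 3^2 * 5^1 * 163^1*2741^1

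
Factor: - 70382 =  -2^1 * 13^1*2707^1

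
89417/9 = 9935 + 2/9 = 9935.22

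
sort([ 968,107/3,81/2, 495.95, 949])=[107/3, 81/2,495.95, 949,968] 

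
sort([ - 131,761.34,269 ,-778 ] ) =[-778 , - 131 , 269 , 761.34 ]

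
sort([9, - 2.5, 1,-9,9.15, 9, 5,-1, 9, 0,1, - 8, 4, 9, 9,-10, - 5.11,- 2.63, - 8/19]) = [ - 10,- 9,  -  8, - 5.11, - 2.63,-2.5, - 1, - 8/19,  0, 1, 1,4, 5, 9, 9,9, 9, 9, 9.15]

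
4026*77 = 310002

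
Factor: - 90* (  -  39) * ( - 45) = -2^1*3^5*5^2*13^1 = -157950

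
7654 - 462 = 7192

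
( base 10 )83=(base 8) 123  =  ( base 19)47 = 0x53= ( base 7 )146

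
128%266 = 128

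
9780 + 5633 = 15413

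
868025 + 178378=1046403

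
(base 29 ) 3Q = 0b1110001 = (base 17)6b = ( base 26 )49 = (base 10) 113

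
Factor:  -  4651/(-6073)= 4651^1*6073^( - 1)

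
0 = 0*79591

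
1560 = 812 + 748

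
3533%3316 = 217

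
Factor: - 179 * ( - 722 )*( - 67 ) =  - 2^1*19^2*67^1*179^1 =- 8658946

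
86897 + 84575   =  171472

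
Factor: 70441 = 7^1*29^1*347^1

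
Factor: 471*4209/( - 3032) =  - 1982439/3032 = - 2^ (-3) * 3^2*23^1*61^1*157^1*379^( - 1) 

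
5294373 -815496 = 4478877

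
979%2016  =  979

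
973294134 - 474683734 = 498610400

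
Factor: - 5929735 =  - 5^1 * 7^2*24203^1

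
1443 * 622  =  897546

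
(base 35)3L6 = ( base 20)b0g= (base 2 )1000101000000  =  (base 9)6046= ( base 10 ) 4416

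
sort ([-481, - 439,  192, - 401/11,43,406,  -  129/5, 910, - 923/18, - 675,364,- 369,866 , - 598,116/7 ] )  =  [-675, - 598, - 481, -439, - 369, - 923/18 , -401/11,-129/5, 116/7,43,192,364,406, 866,  910]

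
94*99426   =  9346044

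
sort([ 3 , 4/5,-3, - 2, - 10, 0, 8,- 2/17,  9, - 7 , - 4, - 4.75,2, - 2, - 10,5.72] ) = [ - 10,-10,- 7, - 4.75, - 4 ,- 3, - 2,  -  2, - 2/17,0,4/5,2,3, 5.72,  8, 9] 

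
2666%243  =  236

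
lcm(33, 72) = 792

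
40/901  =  40/901 = 0.04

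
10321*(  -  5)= -51605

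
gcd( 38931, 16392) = 2049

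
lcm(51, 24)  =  408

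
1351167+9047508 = 10398675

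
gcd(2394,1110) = 6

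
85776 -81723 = 4053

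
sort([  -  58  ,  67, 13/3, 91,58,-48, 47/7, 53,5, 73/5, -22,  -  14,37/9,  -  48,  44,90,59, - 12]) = [ -58, - 48,-48,- 22,  -  14, - 12, 37/9, 13/3, 5, 47/7, 73/5 , 44, 53, 58, 59, 67, 90, 91 ]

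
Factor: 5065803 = 3^2*31^1*67^1 * 271^1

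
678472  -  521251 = 157221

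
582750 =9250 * 63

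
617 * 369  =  227673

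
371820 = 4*92955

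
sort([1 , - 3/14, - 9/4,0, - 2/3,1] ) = [ - 9/4, - 2/3, - 3/14, 0, 1,1 ] 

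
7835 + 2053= 9888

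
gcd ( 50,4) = 2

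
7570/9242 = 3785/4621=0.82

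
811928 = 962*844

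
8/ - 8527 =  - 1 + 8519/8527=- 0.00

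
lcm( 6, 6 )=6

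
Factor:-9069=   -  3^1*3023^1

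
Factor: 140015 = 5^1*41^1*683^1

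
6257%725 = 457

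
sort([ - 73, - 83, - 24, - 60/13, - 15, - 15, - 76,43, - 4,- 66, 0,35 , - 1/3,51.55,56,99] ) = [ - 83, - 76, -73 , - 66 , - 24, - 15, - 15, - 60/13, - 4, - 1/3, 0,35,43, 51.55,56 , 99]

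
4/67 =4/67 = 0.06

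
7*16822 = 117754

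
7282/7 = 1040 + 2/7 = 1040.29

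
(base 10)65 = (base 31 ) 23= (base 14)49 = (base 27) 2B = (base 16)41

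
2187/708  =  729/236 = 3.09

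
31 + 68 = 99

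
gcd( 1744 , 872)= 872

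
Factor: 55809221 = 13^1*59^1*72763^1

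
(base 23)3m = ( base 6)231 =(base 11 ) 83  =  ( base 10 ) 91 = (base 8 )133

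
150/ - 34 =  - 5 + 10/17 = - 4.41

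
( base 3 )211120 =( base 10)609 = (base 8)1141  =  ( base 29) l0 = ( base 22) 15f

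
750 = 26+724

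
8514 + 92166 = 100680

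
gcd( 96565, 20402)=1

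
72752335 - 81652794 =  - 8900459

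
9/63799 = 9/63799  =  0.00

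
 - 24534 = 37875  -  62409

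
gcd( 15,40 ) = 5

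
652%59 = 3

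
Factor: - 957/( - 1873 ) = 3^1 * 11^1 *29^1*1873^( -1) 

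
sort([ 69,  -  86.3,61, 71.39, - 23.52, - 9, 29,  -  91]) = [ - 91,-86.3 , - 23.52, - 9, 29, 61,69,71.39]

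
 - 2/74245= -1 + 74243/74245 = - 0.00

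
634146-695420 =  - 61274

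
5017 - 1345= 3672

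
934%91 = 24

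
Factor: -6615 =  - 3^3* 5^1 * 7^2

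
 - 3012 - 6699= - 9711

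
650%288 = 74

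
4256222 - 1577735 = 2678487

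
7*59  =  413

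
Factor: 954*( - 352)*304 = -2^10 * 3^2*11^1*19^1 * 53^1 = -102085632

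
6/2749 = 6/2749=0.00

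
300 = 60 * 5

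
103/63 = 103/63 = 1.63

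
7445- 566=6879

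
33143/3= 11047 + 2/3 =11047.67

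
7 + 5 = 12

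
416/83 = 416/83 = 5.01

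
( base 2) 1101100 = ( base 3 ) 11000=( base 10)108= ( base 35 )33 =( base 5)413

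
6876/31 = 221 + 25/31  =  221.81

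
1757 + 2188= 3945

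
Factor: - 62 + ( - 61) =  - 123 = - 3^1*41^1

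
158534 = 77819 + 80715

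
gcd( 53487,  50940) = 2547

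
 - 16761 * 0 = 0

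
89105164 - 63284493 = 25820671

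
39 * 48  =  1872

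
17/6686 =17/6686 = 0.00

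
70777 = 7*10111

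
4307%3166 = 1141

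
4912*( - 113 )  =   - 555056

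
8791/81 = 108 + 43/81 = 108.53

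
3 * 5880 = 17640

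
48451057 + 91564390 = 140015447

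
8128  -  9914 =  - 1786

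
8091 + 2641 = 10732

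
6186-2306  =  3880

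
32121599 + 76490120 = 108611719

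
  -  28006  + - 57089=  - 85095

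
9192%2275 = 92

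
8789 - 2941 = 5848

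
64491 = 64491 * 1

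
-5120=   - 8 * 640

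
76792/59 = 76792/59 = 1301.56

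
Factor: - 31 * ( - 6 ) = 186  =  2^1*3^1* 31^1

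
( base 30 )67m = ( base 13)2743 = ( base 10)5632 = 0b1011000000000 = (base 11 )4260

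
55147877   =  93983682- 38835805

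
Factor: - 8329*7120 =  - 59302480= -2^4*5^1*89^1 * 8329^1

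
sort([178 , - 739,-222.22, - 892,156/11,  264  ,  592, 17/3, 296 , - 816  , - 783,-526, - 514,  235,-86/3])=[-892,-816,- 783,-739,-526, - 514, - 222.22,-86/3, 17/3,156/11 , 178, 235, 264, 296,592]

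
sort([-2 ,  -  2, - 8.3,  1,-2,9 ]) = [-8.3,-2, - 2,-2,1 , 9 ]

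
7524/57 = 132 = 132.00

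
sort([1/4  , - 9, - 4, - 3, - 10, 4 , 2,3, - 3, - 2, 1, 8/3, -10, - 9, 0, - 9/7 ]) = [-10 , - 10 , - 9,- 9, - 4 , - 3, - 3,  -  2, - 9/7,0,  1/4,  1, 2,8/3, 3,  4 ]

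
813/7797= 271/2599 = 0.10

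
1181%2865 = 1181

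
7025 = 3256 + 3769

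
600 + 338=938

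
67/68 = 67/68 = 0.99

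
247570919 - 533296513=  - 285725594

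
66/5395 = 66/5395= 0.01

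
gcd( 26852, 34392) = 4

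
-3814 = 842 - 4656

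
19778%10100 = 9678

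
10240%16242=10240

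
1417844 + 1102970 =2520814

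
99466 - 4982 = 94484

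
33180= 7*4740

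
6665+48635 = 55300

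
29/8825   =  29/8825 = 0.00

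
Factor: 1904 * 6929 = 2^4*7^1*13^2*17^1*41^1  =  13192816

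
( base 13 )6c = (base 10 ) 90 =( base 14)66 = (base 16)5A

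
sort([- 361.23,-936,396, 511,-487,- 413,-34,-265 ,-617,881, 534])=[ - 936,-617,-487,-413, - 361.23,-265, - 34, 396,  511, 534, 881 ] 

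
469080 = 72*6515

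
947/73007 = 947/73007 = 0.01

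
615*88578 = 54475470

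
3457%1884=1573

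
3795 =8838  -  5043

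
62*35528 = 2202736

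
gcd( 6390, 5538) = 426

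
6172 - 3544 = 2628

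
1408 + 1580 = 2988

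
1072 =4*268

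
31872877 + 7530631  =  39403508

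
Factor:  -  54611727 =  - 3^1 *29^1*627721^1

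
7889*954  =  7526106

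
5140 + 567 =5707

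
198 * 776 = 153648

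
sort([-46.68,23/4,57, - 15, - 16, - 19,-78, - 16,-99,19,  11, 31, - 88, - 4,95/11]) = [ - 99, - 88, - 78  , - 46.68, - 19, - 16 ,-16, - 15, - 4,23/4,95/11  ,  11,19,31,  57]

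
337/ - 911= - 337/911=- 0.37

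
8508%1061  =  20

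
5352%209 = 127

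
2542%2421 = 121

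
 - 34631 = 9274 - 43905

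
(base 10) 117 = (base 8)165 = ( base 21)5C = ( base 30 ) 3r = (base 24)4L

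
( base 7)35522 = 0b10001111011011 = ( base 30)a5t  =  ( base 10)9179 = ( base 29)aqf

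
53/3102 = 53/3102 = 0.02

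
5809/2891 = 2+27/2891 = 2.01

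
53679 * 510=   27376290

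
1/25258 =1/25258   =  0.00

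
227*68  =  15436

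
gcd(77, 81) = 1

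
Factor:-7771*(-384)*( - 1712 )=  - 2^11  *  3^1*19^1*107^1*409^1 = - 5108717568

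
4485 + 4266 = 8751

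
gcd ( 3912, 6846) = 978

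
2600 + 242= 2842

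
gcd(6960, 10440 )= 3480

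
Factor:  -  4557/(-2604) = 7/4 = 2^ (-2)*7^1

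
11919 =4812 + 7107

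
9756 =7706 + 2050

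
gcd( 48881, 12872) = 1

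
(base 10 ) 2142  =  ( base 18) 6b0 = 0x85e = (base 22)498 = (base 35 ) 1Q7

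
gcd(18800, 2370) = 10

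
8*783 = 6264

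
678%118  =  88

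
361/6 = 361/6 = 60.17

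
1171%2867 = 1171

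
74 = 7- - 67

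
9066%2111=622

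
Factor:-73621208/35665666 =  -  36810604/17832833 = - 2^2*67^1*1873^( - 1) * 9521^(  -  1 )*137353^1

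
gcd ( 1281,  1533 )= 21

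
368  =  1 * 368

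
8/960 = 1/120=0.01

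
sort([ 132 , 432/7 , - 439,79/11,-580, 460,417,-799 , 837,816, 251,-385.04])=[-799,-580,-439, -385.04,79/11,432/7,132,  251, 417,460,816,837] 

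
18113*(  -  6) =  - 108678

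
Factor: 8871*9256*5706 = 2^4 * 3^3*13^1*89^1 * 317^1*2957^1  =  468519523056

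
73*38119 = 2782687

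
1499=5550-4051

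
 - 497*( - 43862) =21799414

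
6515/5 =1303 = 1303.00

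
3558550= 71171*50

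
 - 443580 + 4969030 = 4525450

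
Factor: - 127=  -127^1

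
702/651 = 1+17/217 = 1.08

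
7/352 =7/352=0.02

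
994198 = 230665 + 763533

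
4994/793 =6 + 236/793=6.30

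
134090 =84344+49746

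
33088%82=42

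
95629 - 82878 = 12751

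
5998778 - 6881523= -882745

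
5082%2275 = 532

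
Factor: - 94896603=-3^5*59^1*6619^1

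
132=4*33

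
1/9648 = 1/9648 = 0.00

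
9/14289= 3/4763= 0.00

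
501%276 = 225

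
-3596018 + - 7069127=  - 10665145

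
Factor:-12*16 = -2^6 * 3^1 = - 192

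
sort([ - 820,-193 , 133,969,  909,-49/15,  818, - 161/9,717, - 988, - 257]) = [ - 988,  -  820, - 257, - 193,-161/9, - 49/15,133,717,818, 909,  969 ]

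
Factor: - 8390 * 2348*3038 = - 2^4*5^1*7^2*31^1 * 587^1*839^1=- 59847749360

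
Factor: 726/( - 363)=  - 2^1 =- 2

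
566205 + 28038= 594243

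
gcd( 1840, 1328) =16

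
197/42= 4+29/42 = 4.69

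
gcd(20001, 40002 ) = 20001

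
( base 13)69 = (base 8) 127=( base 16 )57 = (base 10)87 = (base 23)3I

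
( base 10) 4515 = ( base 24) 7k3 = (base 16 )11a3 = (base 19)c9c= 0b1000110100011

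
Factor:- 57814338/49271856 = -2^ ( - 3 )*479^( - 1)*2143^( - 1) * 9635723^1  =  - 9635723/8211976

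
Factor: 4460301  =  3^2*495589^1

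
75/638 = 75/638 = 0.12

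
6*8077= 48462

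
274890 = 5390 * 51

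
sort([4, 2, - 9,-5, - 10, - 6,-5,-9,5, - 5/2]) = [- 10,-9, - 9,-6,  -  5, - 5,- 5/2, 2, 4, 5 ]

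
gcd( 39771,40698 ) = 9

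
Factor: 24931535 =5^1 * 107^1* 46601^1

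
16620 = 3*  5540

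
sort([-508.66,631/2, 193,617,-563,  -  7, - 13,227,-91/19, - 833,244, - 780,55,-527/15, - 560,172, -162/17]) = [ - 833, - 780, - 563,  -  560,-508.66, - 527/15, - 13, - 162/17, - 7, - 91/19,55, 172 , 193,227, 244,631/2,617 ]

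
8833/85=8833/85 = 103.92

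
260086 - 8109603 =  - 7849517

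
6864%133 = 81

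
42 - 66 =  -24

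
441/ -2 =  -441/2 = - 220.50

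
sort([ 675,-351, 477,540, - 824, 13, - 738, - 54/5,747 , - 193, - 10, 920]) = [ - 824,- 738,-351, - 193,  -  54/5, - 10, 13 , 477, 540,675,747, 920] 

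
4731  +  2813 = 7544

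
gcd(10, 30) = 10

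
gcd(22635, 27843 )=3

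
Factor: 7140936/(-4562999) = - 2^3*3^1 * 7^(  -  1)*11^2 * 2459^1*651857^ (-1 )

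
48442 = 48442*1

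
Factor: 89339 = 41^1 * 2179^1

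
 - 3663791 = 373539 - 4037330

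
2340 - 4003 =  - 1663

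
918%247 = 177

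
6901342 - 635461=6265881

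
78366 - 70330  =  8036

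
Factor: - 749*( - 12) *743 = 2^2 * 3^1*7^1*107^1*743^1 = 6678084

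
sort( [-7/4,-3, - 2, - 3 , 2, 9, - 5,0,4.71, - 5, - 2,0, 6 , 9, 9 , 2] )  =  [ -5, - 5, - 3, - 3, - 2, - 2, - 7/4, 0, 0,2,2, 4.71,6,9,9, 9] 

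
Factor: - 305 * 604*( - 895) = 2^2*5^2 * 61^1*151^1*179^1 =164876900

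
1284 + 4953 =6237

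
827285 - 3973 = 823312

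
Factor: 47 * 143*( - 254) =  - 2^1*11^1*13^1  *  47^1*127^1= - 1707134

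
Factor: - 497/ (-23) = 7^1 * 23^( - 1)*71^1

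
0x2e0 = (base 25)14B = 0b1011100000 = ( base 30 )OG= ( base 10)736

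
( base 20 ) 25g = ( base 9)1227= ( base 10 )916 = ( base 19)2A4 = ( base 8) 1624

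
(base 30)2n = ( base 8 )123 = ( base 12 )6B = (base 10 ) 83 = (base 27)32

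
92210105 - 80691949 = 11518156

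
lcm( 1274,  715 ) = 70070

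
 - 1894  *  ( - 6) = 11364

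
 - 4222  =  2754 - 6976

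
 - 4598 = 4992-9590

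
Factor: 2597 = 7^2*53^1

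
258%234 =24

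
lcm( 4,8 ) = 8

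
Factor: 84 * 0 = 0 =0^1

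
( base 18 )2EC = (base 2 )1110010000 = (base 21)219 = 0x390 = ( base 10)912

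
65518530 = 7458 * 8785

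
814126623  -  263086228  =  551040395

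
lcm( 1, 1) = 1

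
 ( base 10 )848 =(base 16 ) 350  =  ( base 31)rb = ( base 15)3b8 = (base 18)2b2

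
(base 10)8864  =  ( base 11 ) 6729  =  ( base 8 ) 21240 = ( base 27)C48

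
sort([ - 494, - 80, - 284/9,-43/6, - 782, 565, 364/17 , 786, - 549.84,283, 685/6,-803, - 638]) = [-803,-782, - 638, - 549.84,  -  494,-80, - 284/9,-43/6,364/17, 685/6,  283, 565,  786 ]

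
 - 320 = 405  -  725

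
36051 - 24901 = 11150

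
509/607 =509/607 = 0.84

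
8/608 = 1/76 = 0.01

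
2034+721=2755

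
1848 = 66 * 28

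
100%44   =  12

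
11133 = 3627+7506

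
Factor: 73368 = 2^3*3^2*1019^1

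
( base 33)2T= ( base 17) 5a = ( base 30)35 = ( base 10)95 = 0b1011111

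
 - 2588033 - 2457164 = - 5045197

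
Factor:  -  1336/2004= - 2^1*3^(-1 ) = - 2/3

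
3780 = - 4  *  (-945 )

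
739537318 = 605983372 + 133553946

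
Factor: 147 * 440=64680=2^3*3^1 * 5^1 *7^2 * 11^1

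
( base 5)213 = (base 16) 3A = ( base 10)58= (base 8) 72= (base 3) 2011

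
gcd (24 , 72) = 24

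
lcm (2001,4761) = 138069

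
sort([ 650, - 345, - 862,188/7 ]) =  [ -862,  -  345, 188/7,650]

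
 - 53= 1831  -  1884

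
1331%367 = 230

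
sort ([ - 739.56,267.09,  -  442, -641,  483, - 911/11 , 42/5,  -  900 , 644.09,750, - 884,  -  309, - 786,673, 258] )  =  [ - 900,-884, - 786 , - 739.56,-641,  -  442, - 309, - 911/11,42/5,258,267.09,483,644.09,673,  750]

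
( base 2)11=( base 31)3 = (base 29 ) 3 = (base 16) 3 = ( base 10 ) 3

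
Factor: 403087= 17^1 *131^1*181^1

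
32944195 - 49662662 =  - 16718467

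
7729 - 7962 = - 233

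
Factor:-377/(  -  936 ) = 29/72  =  2^(-3)*3^( - 2 )*29^1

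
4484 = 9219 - 4735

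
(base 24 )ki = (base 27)IC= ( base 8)762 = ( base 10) 498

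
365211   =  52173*7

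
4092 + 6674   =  10766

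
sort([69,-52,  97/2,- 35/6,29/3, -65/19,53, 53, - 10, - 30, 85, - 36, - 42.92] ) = [  -  52, -42.92,-36, - 30, - 10, - 35/6,- 65/19, 29/3 , 97/2,53, 53,69, 85 ] 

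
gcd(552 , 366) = 6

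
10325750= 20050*515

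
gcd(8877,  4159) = 1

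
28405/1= 28405 = 28405.00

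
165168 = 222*744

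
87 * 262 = 22794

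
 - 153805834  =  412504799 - 566310633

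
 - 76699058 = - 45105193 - 31593865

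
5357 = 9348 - 3991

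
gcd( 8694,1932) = 966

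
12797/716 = 12797/716 = 17.87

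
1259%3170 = 1259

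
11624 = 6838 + 4786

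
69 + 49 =118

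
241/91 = 241/91 = 2.65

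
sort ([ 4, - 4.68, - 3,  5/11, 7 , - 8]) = [ - 8, - 4.68,  -  3,5/11,4, 7] 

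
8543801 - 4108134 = 4435667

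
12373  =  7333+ 5040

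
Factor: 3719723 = 7^1*641^1*829^1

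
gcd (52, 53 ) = 1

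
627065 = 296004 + 331061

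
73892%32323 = 9246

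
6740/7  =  6740/7 =962.86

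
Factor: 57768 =2^3*3^1*29^1*83^1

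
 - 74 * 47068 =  - 3483032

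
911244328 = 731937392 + 179306936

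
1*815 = 815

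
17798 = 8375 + 9423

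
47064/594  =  79 + 23/99 = 79.23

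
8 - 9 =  - 1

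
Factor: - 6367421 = - 631^1*10091^1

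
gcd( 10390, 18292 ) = 2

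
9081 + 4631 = 13712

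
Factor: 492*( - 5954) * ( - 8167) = 23924148456 = 2^3 * 3^1*13^1*41^1*229^1*8167^1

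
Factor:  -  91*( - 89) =7^1*13^1*89^1 = 8099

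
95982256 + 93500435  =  189482691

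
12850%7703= 5147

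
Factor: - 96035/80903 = -5^1*17^( - 1 )*4759^( - 1 )*19207^1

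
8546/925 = 9 + 221/925 = 9.24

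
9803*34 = 333302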